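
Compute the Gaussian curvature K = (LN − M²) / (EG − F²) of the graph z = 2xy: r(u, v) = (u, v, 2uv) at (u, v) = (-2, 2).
K = -4/1089

Coefficients of the first fundamental form: E = 4*v^2 + 1, F = 4*u*v, G = 4*u^2 + 1.
Coefficients of the second fundamental form: L = 0, M = 2/sqrt(4*u^2 + 4*v^2 + 1), N = 0.
Assemble K = (LN − M²)/(EG − F²) = -4/(16*u^4 + 32*u^2*v^2 + 8*u^2 + 16*v^4 + 8*v^2 + 1). At (u, v) = (-2, 2): K = -4/1089.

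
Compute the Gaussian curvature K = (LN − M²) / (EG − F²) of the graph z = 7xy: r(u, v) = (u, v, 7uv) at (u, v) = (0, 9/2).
K = -784/15784729

Coefficients of the first fundamental form: E = 49*v^2 + 1, F = 49*u*v, G = 49*u^2 + 1.
Coefficients of the second fundamental form: L = 0, M = 7/sqrt(49*u^2 + 49*v^2 + 1), N = 0.
Assemble K = (LN − M²)/(EG − F²) = -49/(2401*u^4 + 4802*u^2*v^2 + 98*u^2 + 2401*v^4 + 98*v^2 + 1). At (u, v) = (0, 9/2): K = -784/15784729.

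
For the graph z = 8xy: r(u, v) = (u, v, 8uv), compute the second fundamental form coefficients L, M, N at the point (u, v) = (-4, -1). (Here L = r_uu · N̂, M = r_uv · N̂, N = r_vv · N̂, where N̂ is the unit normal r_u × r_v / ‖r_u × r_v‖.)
L = 0;  M = 8/33;  N = 0

Compute the unit normal N̂(u, v) = (-8*v/sqrt(64*u^2 + 64*v^2 + 1), -8*u/sqrt(64*u^2 + 64*v^2 + 1), 1/sqrt(64*u^2 + 64*v^2 + 1)), and the second partials r_uu, r_uv, r_vv. Take dot products:
  L(u, v) = r_uu · N̂ = 0,
  M(u, v) = r_uv · N̂ = 8/sqrt(64*u^2 + 64*v^2 + 1),
  N(u, v) = r_vv · N̂ = 0.
Evaluating at (u, v) = (-4, -1):
  L = 0, M = 8/33, N = 0.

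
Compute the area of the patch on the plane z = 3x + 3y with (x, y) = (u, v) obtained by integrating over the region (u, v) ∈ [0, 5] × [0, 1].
Area = 5*sqrt(19)

Area = ∫∫ √(EG − F²) du dv with √(EG − F²) = sqrt(19). Integrating over [0, 5] × [0, 1] gives 5*sqrt(19).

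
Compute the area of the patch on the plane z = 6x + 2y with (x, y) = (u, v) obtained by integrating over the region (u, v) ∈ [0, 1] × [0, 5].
Area = 5*sqrt(41)

Area = ∫∫ √(EG − F²) du dv with √(EG − F²) = sqrt(41). Integrating over [0, 1] × [0, 5] gives 5*sqrt(41).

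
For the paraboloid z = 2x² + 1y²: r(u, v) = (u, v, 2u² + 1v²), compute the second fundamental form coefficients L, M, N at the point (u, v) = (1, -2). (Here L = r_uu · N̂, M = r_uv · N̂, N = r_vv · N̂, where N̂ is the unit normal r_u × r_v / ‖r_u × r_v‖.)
L = 4*sqrt(33)/33;  M = 0;  N = 2*sqrt(33)/33

Compute the unit normal N̂(u, v) = (-4*u/sqrt(16*u^2 + 4*v^2 + 1), -2*v/sqrt(16*u^2 + 4*v^2 + 1), 1/sqrt(16*u^2 + 4*v^2 + 1)), and the second partials r_uu, r_uv, r_vv. Take dot products:
  L(u, v) = r_uu · N̂ = 4/sqrt(16*u^2 + 4*v^2 + 1),
  M(u, v) = r_uv · N̂ = 0,
  N(u, v) = r_vv · N̂ = 2/sqrt(16*u^2 + 4*v^2 + 1).
Evaluating at (u, v) = (1, -2):
  L = 4*sqrt(33)/33, M = 0, N = 2*sqrt(33)/33.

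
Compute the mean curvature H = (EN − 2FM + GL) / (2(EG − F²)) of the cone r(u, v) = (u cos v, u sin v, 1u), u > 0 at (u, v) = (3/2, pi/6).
H = sqrt(2)/6

With E = 2, F = 0, G = u^2, L = 0, M = 0, N = sqrt(2)*u^2/(2*Abs(u)), assemble
  H = (EN − 2FM + GL) / (2(EG − F²)) = sqrt(2)/(4*Abs(u)).
At (u, v) = (3/2, pi/6): H = sqrt(2)/6.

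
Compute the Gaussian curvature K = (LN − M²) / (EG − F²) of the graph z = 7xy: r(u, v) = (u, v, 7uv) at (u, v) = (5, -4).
K = -49/4040100

Coefficients of the first fundamental form: E = 49*v^2 + 1, F = 49*u*v, G = 49*u^2 + 1.
Coefficients of the second fundamental form: L = 0, M = 7/sqrt(49*u^2 + 49*v^2 + 1), N = 0.
Assemble K = (LN − M²)/(EG − F²) = -49/(2401*u^4 + 4802*u^2*v^2 + 98*u^2 + 2401*v^4 + 98*v^2 + 1). At (u, v) = (5, -4): K = -49/4040100.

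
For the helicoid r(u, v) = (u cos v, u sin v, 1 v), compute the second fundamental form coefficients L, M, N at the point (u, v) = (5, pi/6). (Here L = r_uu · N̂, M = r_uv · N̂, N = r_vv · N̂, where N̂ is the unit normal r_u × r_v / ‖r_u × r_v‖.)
L = 0;  M = -sqrt(26)/26;  N = 0

Compute the unit normal N̂(u, v) = (sin(v)/sqrt(u^2 + 1), -cos(v)/sqrt(u^2 + 1), u/sqrt(u^2 + 1)), and the second partials r_uu, r_uv, r_vv. Take dot products:
  L(u, v) = r_uu · N̂ = 0,
  M(u, v) = r_uv · N̂ = -1/sqrt(u^2 + 1),
  N(u, v) = r_vv · N̂ = 0.
Evaluating at (u, v) = (5, pi/6):
  L = 0, M = -sqrt(26)/26, N = 0.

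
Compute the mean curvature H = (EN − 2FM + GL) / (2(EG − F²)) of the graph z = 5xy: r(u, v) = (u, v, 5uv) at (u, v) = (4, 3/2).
H = -6000*sqrt(1829)/3345241

With E = 25*v^2 + 1, F = 25*u*v, G = 25*u^2 + 1, L = 0, M = 5/sqrt(25*u^2 + 25*v^2 + 1), N = 0, assemble
  H = (EN − 2FM + GL) / (2(EG − F²)) = -125*u*v/(25*u^2 + 25*v^2 + 1)^(3/2).
At (u, v) = (4, 3/2): H = -6000*sqrt(1829)/3345241.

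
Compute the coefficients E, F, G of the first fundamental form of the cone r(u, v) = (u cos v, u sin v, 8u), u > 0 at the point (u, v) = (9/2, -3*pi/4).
E = 65;  F = 0;  G = 81/4

Partials: r_u = (cos(v), sin(v), 8), r_v = (-u*sin(v), u*cos(v), 0). As functions of (u, v):
  E = r_u · r_u = 65,
  F = r_u · r_v = 0,
  G = r_v · r_v = u^2.
Evaluating at (u, v) = (9/2, -3*pi/4): E = 65, F = 0, G = 81/4.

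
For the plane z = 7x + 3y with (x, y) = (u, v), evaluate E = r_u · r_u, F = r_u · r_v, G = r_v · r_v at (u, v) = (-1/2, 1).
E = 50;  F = 21;  G = 10

Partials: r_u = (1, 0, 7), r_v = (0, 1, 3). As functions of (u, v):
  E = r_u · r_u = 50,
  F = r_u · r_v = 21,
  G = r_v · r_v = 10.
Evaluating at (u, v) = (-1/2, 1): E = 50, F = 21, G = 10.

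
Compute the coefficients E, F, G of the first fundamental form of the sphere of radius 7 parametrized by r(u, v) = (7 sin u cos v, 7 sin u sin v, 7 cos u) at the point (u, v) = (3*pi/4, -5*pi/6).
E = 49;  F = 0;  G = 49/2

Partials: r_u = (7*cos(u)*cos(v), 7*sin(v)*cos(u), -7*sin(u)), r_v = (-7*sin(u)*sin(v), 7*sin(u)*cos(v), 0). As functions of (u, v):
  E = r_u · r_u = 49,
  F = r_u · r_v = 0,
  G = r_v · r_v = 49*sin(u)^2.
Evaluating at (u, v) = (3*pi/4, -5*pi/6): E = 49, F = 0, G = 49/2.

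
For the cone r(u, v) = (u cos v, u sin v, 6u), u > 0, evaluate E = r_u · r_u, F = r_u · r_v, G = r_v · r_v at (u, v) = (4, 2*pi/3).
E = 37;  F = 0;  G = 16

Partials: r_u = (cos(v), sin(v), 6), r_v = (-u*sin(v), u*cos(v), 0). As functions of (u, v):
  E = r_u · r_u = 37,
  F = r_u · r_v = 0,
  G = r_v · r_v = u^2.
Evaluating at (u, v) = (4, 2*pi/3): E = 37, F = 0, G = 16.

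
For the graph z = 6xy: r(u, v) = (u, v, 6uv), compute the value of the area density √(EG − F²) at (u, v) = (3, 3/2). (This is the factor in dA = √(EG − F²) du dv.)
√(EG − F²)|_{(3, 3/2)} = sqrt(406)

E = 36*v^2 + 1, F = 36*u*v, G = 36*u^2 + 1, so EG − F² = 36*u^2 + 36*v^2 + 1. Taking the positive square root: √(EG − F²) = sqrt(36*u^2 + 36*v^2 + 1). At (u, v) = (3, 3/2): sqrt(406).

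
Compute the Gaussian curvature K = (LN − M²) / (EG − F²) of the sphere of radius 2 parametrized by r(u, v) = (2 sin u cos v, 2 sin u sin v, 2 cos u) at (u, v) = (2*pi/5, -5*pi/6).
K = 1/4

Coefficients of the first fundamental form: E = 4, F = 0, G = 4*sin(u)^2.
Coefficients of the second fundamental form: L = -2*sin(u)/Abs(sin(u)), M = 0, N = -2*sin(u)^3/Abs(sin(u)).
Assemble K = (LN − M²)/(EG − F²) = 1/4. At (u, v) = (2*pi/5, -5*pi/6): K = 1/4.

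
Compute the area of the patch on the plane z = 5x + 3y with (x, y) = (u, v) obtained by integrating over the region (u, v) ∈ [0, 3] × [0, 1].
Area = 3*sqrt(35)

Area = ∫∫ √(EG − F²) du dv with √(EG − F²) = sqrt(35). Integrating over [0, 3] × [0, 1] gives 3*sqrt(35).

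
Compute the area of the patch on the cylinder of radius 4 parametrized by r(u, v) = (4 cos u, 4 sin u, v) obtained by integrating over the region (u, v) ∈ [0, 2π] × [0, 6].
Area = 48*pi

Area = ∫∫ √(EG − F²) du dv with √(EG − F²) = 4. Integrating over [0, 2π] × [0, 6] gives 48*pi.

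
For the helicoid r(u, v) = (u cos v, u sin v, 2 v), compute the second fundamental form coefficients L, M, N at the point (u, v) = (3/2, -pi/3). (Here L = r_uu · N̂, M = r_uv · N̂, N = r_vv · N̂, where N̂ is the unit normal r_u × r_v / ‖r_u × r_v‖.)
L = 0;  M = -4/5;  N = 0

Compute the unit normal N̂(u, v) = (2*sin(v)/sqrt(u^2 + 4), -2*cos(v)/sqrt(u^2 + 4), u/sqrt(u^2 + 4)), and the second partials r_uu, r_uv, r_vv. Take dot products:
  L(u, v) = r_uu · N̂ = 0,
  M(u, v) = r_uv · N̂ = -2/sqrt(u^2 + 4),
  N(u, v) = r_vv · N̂ = 0.
Evaluating at (u, v) = (3/2, -pi/3):
  L = 0, M = -4/5, N = 0.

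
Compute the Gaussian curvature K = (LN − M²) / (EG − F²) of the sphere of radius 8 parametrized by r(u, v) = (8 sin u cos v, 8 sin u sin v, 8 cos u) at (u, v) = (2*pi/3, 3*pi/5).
K = 1/64

Coefficients of the first fundamental form: E = 64, F = 0, G = 64*sin(u)^2.
Coefficients of the second fundamental form: L = -8*sin(u)/Abs(sin(u)), M = 0, N = -8*sin(u)^3/Abs(sin(u)).
Assemble K = (LN − M²)/(EG − F²) = 1/64. At (u, v) = (2*pi/3, 3*pi/5): K = 1/64.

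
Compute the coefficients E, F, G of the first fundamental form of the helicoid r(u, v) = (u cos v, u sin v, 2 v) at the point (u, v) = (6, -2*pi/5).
E = 1;  F = 0;  G = 40

Partials: r_u = (cos(v), sin(v), 0), r_v = (-u*sin(v), u*cos(v), 2). As functions of (u, v):
  E = r_u · r_u = 1,
  F = r_u · r_v = 0,
  G = r_v · r_v = u^2 + 4.
Evaluating at (u, v) = (6, -2*pi/5): E = 1, F = 0, G = 40.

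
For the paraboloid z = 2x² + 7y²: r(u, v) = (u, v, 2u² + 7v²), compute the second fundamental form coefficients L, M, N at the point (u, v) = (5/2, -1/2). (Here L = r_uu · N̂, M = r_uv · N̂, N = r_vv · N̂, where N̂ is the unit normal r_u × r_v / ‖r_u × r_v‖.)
L = 2*sqrt(6)/15;  M = 0;  N = 7*sqrt(6)/15

Compute the unit normal N̂(u, v) = (-4*u/sqrt(16*u^2 + 196*v^2 + 1), -14*v/sqrt(16*u^2 + 196*v^2 + 1), 1/sqrt(16*u^2 + 196*v^2 + 1)), and the second partials r_uu, r_uv, r_vv. Take dot products:
  L(u, v) = r_uu · N̂ = 4/sqrt(16*u^2 + 196*v^2 + 1),
  M(u, v) = r_uv · N̂ = 0,
  N(u, v) = r_vv · N̂ = 14/sqrt(16*u^2 + 196*v^2 + 1).
Evaluating at (u, v) = (5/2, -1/2):
  L = 2*sqrt(6)/15, M = 0, N = 7*sqrt(6)/15.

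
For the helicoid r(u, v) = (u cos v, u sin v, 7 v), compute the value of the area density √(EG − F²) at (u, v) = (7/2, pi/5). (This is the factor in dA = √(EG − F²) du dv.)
√(EG − F²)|_{(7/2, pi/5)} = 7*sqrt(5)/2

E = 1, F = 0, G = u^2 + 49, so EG − F² = u^2 + 49. Taking the positive square root: √(EG − F²) = sqrt(u^2 + 49). At (u, v) = (7/2, pi/5): 7*sqrt(5)/2.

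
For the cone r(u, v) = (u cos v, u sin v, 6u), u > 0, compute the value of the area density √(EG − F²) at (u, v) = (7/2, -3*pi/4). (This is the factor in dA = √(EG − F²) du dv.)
√(EG − F²)|_{(7/2, -3*pi/4)} = 7*sqrt(37)/2

E = 37, F = 0, G = u^2, so EG − F² = 37*u^2. Taking the positive square root: √(EG − F²) = sqrt(37)*Abs(u). At (u, v) = (7/2, -3*pi/4): 7*sqrt(37)/2.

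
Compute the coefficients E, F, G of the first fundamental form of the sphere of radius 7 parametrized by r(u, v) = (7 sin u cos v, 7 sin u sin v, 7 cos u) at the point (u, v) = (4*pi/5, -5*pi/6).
E = 49;  F = 0;  G = 245/8 - 49*sqrt(5)/8

Partials: r_u = (7*cos(u)*cos(v), 7*sin(v)*cos(u), -7*sin(u)), r_v = (-7*sin(u)*sin(v), 7*sin(u)*cos(v), 0). As functions of (u, v):
  E = r_u · r_u = 49,
  F = r_u · r_v = 0,
  G = r_v · r_v = 49*sin(u)^2.
Evaluating at (u, v) = (4*pi/5, -5*pi/6): E = 49, F = 0, G = 245/8 - 49*sqrt(5)/8.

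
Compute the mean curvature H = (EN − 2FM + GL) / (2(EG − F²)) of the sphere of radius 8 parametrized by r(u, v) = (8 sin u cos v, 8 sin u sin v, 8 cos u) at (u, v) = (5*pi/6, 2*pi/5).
H = -1/8

With E = 64, F = 0, G = 64*sin(u)^2, L = -8*sin(u)/Abs(sin(u)), M = 0, N = -8*sin(u)^3/Abs(sin(u)), assemble
  H = (EN − 2FM + GL) / (2(EG − F²)) = -sin(u)/(8*Abs(sin(u))).
At (u, v) = (5*pi/6, 2*pi/5): H = -1/8.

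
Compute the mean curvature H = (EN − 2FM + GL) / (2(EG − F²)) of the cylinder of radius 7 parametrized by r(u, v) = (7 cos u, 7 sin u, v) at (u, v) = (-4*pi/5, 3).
H = -1/14

With E = 49, F = 0, G = 1, L = -7, M = 0, N = 0, assemble
  H = (EN − 2FM + GL) / (2(EG − F²)) = -1/14.
At (u, v) = (-4*pi/5, 3): H = -1/14.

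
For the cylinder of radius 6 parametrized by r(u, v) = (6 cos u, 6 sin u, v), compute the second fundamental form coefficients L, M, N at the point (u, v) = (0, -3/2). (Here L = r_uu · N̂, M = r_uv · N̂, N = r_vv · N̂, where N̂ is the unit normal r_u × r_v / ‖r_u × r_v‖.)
L = -6;  M = 0;  N = 0

Compute the unit normal N̂(u, v) = (cos(u), sin(u), 0), and the second partials r_uu, r_uv, r_vv. Take dot products:
  L(u, v) = r_uu · N̂ = -6,
  M(u, v) = r_uv · N̂ = 0,
  N(u, v) = r_vv · N̂ = 0.
Evaluating at (u, v) = (0, -3/2):
  L = -6, M = 0, N = 0.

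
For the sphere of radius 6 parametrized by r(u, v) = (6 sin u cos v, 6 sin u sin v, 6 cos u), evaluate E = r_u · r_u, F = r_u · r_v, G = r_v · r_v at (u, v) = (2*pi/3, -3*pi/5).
E = 36;  F = 0;  G = 27

Partials: r_u = (6*cos(u)*cos(v), 6*sin(v)*cos(u), -6*sin(u)), r_v = (-6*sin(u)*sin(v), 6*sin(u)*cos(v), 0). As functions of (u, v):
  E = r_u · r_u = 36,
  F = r_u · r_v = 0,
  G = r_v · r_v = 36*sin(u)^2.
Evaluating at (u, v) = (2*pi/3, -3*pi/5): E = 36, F = 0, G = 27.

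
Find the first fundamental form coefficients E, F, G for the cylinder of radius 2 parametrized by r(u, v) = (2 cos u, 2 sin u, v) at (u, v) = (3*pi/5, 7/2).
E = 4;  F = 0;  G = 1

Partials: r_u = (-2*sin(u), 2*cos(u), 0), r_v = (0, 0, 1). As functions of (u, v):
  E = r_u · r_u = 4,
  F = r_u · r_v = 0,
  G = r_v · r_v = 1.
Evaluating at (u, v) = (3*pi/5, 7/2): E = 4, F = 0, G = 1.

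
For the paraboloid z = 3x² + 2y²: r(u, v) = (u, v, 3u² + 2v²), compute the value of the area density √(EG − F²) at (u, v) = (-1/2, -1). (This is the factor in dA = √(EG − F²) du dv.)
√(EG − F²)|_{(-1/2, -1)} = sqrt(26)

E = 36*u^2 + 1, F = 24*u*v, G = 16*v^2 + 1, so EG − F² = 36*u^2 + 16*v^2 + 1. Taking the positive square root: √(EG − F²) = sqrt(36*u^2 + 16*v^2 + 1). At (u, v) = (-1/2, -1): sqrt(26).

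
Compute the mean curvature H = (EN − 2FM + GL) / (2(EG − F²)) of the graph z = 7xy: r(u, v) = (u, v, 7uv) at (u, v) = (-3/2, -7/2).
H = -7203*sqrt(2846)/4049858

With E = 49*v^2 + 1, F = 49*u*v, G = 49*u^2 + 1, L = 0, M = 7/sqrt(49*u^2 + 49*v^2 + 1), N = 0, assemble
  H = (EN − 2FM + GL) / (2(EG − F²)) = -343*u*v/(49*u^2 + 49*v^2 + 1)^(3/2).
At (u, v) = (-3/2, -7/2): H = -7203*sqrt(2846)/4049858.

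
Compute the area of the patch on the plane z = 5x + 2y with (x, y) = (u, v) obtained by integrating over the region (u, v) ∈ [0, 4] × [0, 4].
Area = 16*sqrt(30)

Area = ∫∫ √(EG − F²) du dv with √(EG − F²) = sqrt(30). Integrating over [0, 4] × [0, 4] gives 16*sqrt(30).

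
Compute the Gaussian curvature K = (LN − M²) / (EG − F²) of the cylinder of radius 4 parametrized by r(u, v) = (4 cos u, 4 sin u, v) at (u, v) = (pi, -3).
K = 0

Coefficients of the first fundamental form: E = 16, F = 0, G = 1.
Coefficients of the second fundamental form: L = -4, M = 0, N = 0.
Assemble K = (LN − M²)/(EG − F²) = 0. At (u, v) = (pi, -3): K = 0.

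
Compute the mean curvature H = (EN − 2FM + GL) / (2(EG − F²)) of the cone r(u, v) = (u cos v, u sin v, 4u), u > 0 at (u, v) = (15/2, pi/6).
H = 4*sqrt(17)/255

With E = 17, F = 0, G = u^2, L = 0, M = 0, N = 4*sqrt(17)*u^2/(17*Abs(u)), assemble
  H = (EN − 2FM + GL) / (2(EG − F²)) = 2*sqrt(17)/(17*Abs(u)).
At (u, v) = (15/2, pi/6): H = 4*sqrt(17)/255.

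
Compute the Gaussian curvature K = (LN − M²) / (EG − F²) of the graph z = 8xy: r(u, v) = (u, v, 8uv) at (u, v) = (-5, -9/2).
K = -64/8392609

Coefficients of the first fundamental form: E = 64*v^2 + 1, F = 64*u*v, G = 64*u^2 + 1.
Coefficients of the second fundamental form: L = 0, M = 8/sqrt(64*u^2 + 64*v^2 + 1), N = 0.
Assemble K = (LN − M²)/(EG − F²) = -64/(4096*u^4 + 8192*u^2*v^2 + 128*u^2 + 4096*v^4 + 128*v^2 + 1). At (u, v) = (-5, -9/2): K = -64/8392609.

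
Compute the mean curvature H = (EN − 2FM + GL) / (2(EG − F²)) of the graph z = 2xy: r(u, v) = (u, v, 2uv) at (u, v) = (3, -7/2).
H = 21*sqrt(86)/1849

With E = 4*v^2 + 1, F = 4*u*v, G = 4*u^2 + 1, L = 0, M = 2/sqrt(4*u^2 + 4*v^2 + 1), N = 0, assemble
  H = (EN − 2FM + GL) / (2(EG − F²)) = -8*u*v/(4*u^2 + 4*v^2 + 1)^(3/2).
At (u, v) = (3, -7/2): H = 21*sqrt(86)/1849.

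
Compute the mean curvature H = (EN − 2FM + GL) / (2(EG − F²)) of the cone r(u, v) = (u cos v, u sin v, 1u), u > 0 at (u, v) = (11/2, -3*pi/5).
H = sqrt(2)/22

With E = 2, F = 0, G = u^2, L = 0, M = 0, N = sqrt(2)*u^2/(2*Abs(u)), assemble
  H = (EN − 2FM + GL) / (2(EG − F²)) = sqrt(2)/(4*Abs(u)).
At (u, v) = (11/2, -3*pi/5): H = sqrt(2)/22.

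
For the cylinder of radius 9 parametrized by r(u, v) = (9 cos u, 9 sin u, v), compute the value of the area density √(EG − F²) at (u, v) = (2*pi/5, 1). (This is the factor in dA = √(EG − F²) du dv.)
√(EG − F²)|_{(2*pi/5, 1)} = 9

E = 81, F = 0, G = 1, so EG − F² = 81. Taking the positive square root: √(EG − F²) = 9. At (u, v) = (2*pi/5, 1): 9.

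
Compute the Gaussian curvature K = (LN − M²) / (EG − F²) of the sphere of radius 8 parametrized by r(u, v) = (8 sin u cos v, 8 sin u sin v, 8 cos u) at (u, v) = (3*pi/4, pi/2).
K = 1/64

Coefficients of the first fundamental form: E = 64, F = 0, G = 64*sin(u)^2.
Coefficients of the second fundamental form: L = -8*sin(u)/Abs(sin(u)), M = 0, N = -8*sin(u)^3/Abs(sin(u)).
Assemble K = (LN − M²)/(EG − F²) = 1/64. At (u, v) = (3*pi/4, pi/2): K = 1/64.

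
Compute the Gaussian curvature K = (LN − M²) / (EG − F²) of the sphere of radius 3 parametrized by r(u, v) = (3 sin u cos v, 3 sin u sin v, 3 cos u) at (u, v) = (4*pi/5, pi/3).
K = 1/9

Coefficients of the first fundamental form: E = 9, F = 0, G = 9*sin(u)^2.
Coefficients of the second fundamental form: L = -3*sin(u)/Abs(sin(u)), M = 0, N = -3*sin(u)^3/Abs(sin(u)).
Assemble K = (LN − M²)/(EG − F²) = 1/9. At (u, v) = (4*pi/5, pi/3): K = 1/9.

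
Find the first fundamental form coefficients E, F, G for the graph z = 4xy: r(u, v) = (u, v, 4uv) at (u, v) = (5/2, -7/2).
E = 197;  F = -140;  G = 101

Partials: r_u = (1, 0, 4*v), r_v = (0, 1, 4*u). As functions of (u, v):
  E = r_u · r_u = 16*v^2 + 1,
  F = r_u · r_v = 16*u*v,
  G = r_v · r_v = 16*u^2 + 1.
Evaluating at (u, v) = (5/2, -7/2): E = 197, F = -140, G = 101.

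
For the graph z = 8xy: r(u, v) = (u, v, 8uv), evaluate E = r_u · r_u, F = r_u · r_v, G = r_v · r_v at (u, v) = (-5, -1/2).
E = 17;  F = 160;  G = 1601

Partials: r_u = (1, 0, 8*v), r_v = (0, 1, 8*u). As functions of (u, v):
  E = r_u · r_u = 64*v^2 + 1,
  F = r_u · r_v = 64*u*v,
  G = r_v · r_v = 64*u^2 + 1.
Evaluating at (u, v) = (-5, -1/2): E = 17, F = 160, G = 1601.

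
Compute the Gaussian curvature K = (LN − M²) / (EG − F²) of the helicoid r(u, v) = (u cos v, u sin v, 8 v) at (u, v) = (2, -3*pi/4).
K = -4/289

Coefficients of the first fundamental form: E = 1, F = 0, G = u^2 + 64.
Coefficients of the second fundamental form: L = 0, M = -8/sqrt(u^2 + 64), N = 0.
Assemble K = (LN − M²)/(EG − F²) = -64/(u^2 + 64)^2. At (u, v) = (2, -3*pi/4): K = -4/289.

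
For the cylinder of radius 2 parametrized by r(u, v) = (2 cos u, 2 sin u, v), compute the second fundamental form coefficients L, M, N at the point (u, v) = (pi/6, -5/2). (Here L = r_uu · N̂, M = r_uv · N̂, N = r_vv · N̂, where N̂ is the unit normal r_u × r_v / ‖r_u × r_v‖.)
L = -2;  M = 0;  N = 0

Compute the unit normal N̂(u, v) = (cos(u), sin(u), 0), and the second partials r_uu, r_uv, r_vv. Take dot products:
  L(u, v) = r_uu · N̂ = -2,
  M(u, v) = r_uv · N̂ = 0,
  N(u, v) = r_vv · N̂ = 0.
Evaluating at (u, v) = (pi/6, -5/2):
  L = -2, M = 0, N = 0.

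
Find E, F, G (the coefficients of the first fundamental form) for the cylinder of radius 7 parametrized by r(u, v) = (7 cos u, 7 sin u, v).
E = 49;  F = 0;  G = 1

Compute partials: r_u = (-7*sin(u), 7*cos(u), 0), r_v = (0, 0, 1). Then
  E = r_u · r_u = 49,
  F = r_u · r_v = 0,
  G = r_v · r_v = 1.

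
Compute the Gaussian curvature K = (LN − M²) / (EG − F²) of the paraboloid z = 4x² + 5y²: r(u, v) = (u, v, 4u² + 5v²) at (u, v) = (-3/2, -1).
K = 16/12005

Coefficients of the first fundamental form: E = 64*u^2 + 1, F = 80*u*v, G = 100*v^2 + 1.
Coefficients of the second fundamental form: L = 8/sqrt(64*u^2 + 100*v^2 + 1), M = 0, N = 10/sqrt(64*u^2 + 100*v^2 + 1).
Assemble K = (LN − M²)/(EG − F²) = 80/(4096*u^4 + 12800*u^2*v^2 + 128*u^2 + 10000*v^4 + 200*v^2 + 1). At (u, v) = (-3/2, -1): K = 16/12005.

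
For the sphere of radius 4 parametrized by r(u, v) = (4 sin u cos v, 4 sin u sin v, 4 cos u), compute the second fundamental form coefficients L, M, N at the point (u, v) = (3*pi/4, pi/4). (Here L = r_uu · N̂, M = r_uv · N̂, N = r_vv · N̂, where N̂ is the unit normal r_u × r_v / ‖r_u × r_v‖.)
L = -4;  M = 0;  N = -2

Compute the unit normal N̂(u, v) = (sin(u)^2*cos(v)/Abs(sin(u)), sin(u)^2*sin(v)/Abs(sin(u)), sin(2*u)/(2*Abs(sin(u)))), and the second partials r_uu, r_uv, r_vv. Take dot products:
  L(u, v) = r_uu · N̂ = -4*sin(u)/Abs(sin(u)),
  M(u, v) = r_uv · N̂ = 0,
  N(u, v) = r_vv · N̂ = -4*sin(u)^3/Abs(sin(u)).
Evaluating at (u, v) = (3*pi/4, pi/4):
  L = -4, M = 0, N = -2.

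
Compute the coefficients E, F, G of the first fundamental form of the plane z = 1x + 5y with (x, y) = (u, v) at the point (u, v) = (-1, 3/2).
E = 2;  F = 5;  G = 26

Partials: r_u = (1, 0, 1), r_v = (0, 1, 5). As functions of (u, v):
  E = r_u · r_u = 2,
  F = r_u · r_v = 5,
  G = r_v · r_v = 26.
Evaluating at (u, v) = (-1, 3/2): E = 2, F = 5, G = 26.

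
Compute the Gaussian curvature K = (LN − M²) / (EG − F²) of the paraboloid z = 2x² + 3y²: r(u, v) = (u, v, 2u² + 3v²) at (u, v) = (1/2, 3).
K = 24/108241

Coefficients of the first fundamental form: E = 16*u^2 + 1, F = 24*u*v, G = 36*v^2 + 1.
Coefficients of the second fundamental form: L = 4/sqrt(16*u^2 + 36*v^2 + 1), M = 0, N = 6/sqrt(16*u^2 + 36*v^2 + 1).
Assemble K = (LN − M²)/(EG − F²) = 24/(256*u^4 + 1152*u^2*v^2 + 32*u^2 + 1296*v^4 + 72*v^2 + 1). At (u, v) = (1/2, 3): K = 24/108241.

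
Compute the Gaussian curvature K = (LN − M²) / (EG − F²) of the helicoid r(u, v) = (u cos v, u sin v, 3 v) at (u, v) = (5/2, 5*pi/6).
K = -144/3721

Coefficients of the first fundamental form: E = 1, F = 0, G = u^2 + 9.
Coefficients of the second fundamental form: L = 0, M = -3/sqrt(u^2 + 9), N = 0.
Assemble K = (LN − M²)/(EG − F²) = -9/(u^2 + 9)^2. At (u, v) = (5/2, 5*pi/6): K = -144/3721.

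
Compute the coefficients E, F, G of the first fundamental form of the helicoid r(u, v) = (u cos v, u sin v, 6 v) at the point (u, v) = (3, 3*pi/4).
E = 1;  F = 0;  G = 45

Partials: r_u = (cos(v), sin(v), 0), r_v = (-u*sin(v), u*cos(v), 6). As functions of (u, v):
  E = r_u · r_u = 1,
  F = r_u · r_v = 0,
  G = r_v · r_v = u^2 + 36.
Evaluating at (u, v) = (3, 3*pi/4): E = 1, F = 0, G = 45.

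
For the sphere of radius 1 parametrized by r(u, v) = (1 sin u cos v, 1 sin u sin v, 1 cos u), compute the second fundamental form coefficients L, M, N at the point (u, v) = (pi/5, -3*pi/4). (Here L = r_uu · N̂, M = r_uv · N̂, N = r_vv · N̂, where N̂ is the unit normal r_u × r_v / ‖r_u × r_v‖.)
L = -1;  M = 0;  N = -5/8 + sqrt(5)/8

Compute the unit normal N̂(u, v) = (sin(u)^2*cos(v)/Abs(sin(u)), sin(u)^2*sin(v)/Abs(sin(u)), sin(2*u)/(2*Abs(sin(u)))), and the second partials r_uu, r_uv, r_vv. Take dot products:
  L(u, v) = r_uu · N̂ = -sin(u)/Abs(sin(u)),
  M(u, v) = r_uv · N̂ = 0,
  N(u, v) = r_vv · N̂ = -sin(u)^3/Abs(sin(u)).
Evaluating at (u, v) = (pi/5, -3*pi/4):
  L = -1, M = 0, N = -5/8 + sqrt(5)/8.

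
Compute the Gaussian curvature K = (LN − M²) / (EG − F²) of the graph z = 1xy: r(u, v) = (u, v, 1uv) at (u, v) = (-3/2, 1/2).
K = -4/49

Coefficients of the first fundamental form: E = v^2 + 1, F = u*v, G = u^2 + 1.
Coefficients of the second fundamental form: L = 0, M = 1/sqrt(u^2 + v^2 + 1), N = 0.
Assemble K = (LN − M²)/(EG − F²) = 1/((u^2*v^2 - (u^2 + 1)*(v^2 + 1))*(u^2 + v^2 + 1)). At (u, v) = (-3/2, 1/2): K = -4/49.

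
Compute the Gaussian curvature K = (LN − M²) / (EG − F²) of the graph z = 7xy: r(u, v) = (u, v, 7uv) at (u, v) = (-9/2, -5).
K = -784/78730129

Coefficients of the first fundamental form: E = 49*v^2 + 1, F = 49*u*v, G = 49*u^2 + 1.
Coefficients of the second fundamental form: L = 0, M = 7/sqrt(49*u^2 + 49*v^2 + 1), N = 0.
Assemble K = (LN − M²)/(EG − F²) = -49/(2401*u^4 + 4802*u^2*v^2 + 98*u^2 + 2401*v^4 + 98*v^2 + 1). At (u, v) = (-9/2, -5): K = -784/78730129.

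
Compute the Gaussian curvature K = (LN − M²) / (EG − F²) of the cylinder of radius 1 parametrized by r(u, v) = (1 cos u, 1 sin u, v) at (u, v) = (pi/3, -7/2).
K = 0

Coefficients of the first fundamental form: E = 1, F = 0, G = 1.
Coefficients of the second fundamental form: L = -1, M = 0, N = 0.
Assemble K = (LN − M²)/(EG − F²) = 0. At (u, v) = (pi/3, -7/2): K = 0.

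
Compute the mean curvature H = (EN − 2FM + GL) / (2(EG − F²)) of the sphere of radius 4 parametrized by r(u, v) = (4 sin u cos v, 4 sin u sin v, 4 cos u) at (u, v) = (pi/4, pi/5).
H = -1/4

With E = 16, F = 0, G = 16*sin(u)^2, L = -4*sin(u)/Abs(sin(u)), M = 0, N = -4*sin(u)^3/Abs(sin(u)), assemble
  H = (EN − 2FM + GL) / (2(EG − F²)) = -sin(u)/(4*Abs(sin(u))).
At (u, v) = (pi/4, pi/5): H = -1/4.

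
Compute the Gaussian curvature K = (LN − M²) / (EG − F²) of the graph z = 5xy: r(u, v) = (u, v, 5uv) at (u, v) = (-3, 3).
K = -25/203401

Coefficients of the first fundamental form: E = 25*v^2 + 1, F = 25*u*v, G = 25*u^2 + 1.
Coefficients of the second fundamental form: L = 0, M = 5/sqrt(25*u^2 + 25*v^2 + 1), N = 0.
Assemble K = (LN − M²)/(EG − F²) = -25/(625*u^4 + 1250*u^2*v^2 + 50*u^2 + 625*v^4 + 50*v^2 + 1). At (u, v) = (-3, 3): K = -25/203401.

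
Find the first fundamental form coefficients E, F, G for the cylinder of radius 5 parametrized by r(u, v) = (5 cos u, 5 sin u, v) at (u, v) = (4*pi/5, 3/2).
E = 25;  F = 0;  G = 1

Partials: r_u = (-5*sin(u), 5*cos(u), 0), r_v = (0, 0, 1). As functions of (u, v):
  E = r_u · r_u = 25,
  F = r_u · r_v = 0,
  G = r_v · r_v = 1.
Evaluating at (u, v) = (4*pi/5, 3/2): E = 25, F = 0, G = 1.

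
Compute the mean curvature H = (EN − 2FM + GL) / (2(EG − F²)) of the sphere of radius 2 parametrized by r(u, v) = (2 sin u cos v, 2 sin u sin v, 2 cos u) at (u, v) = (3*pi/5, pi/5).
H = -1/2

With E = 4, F = 0, G = 4*sin(u)^2, L = -2*sin(u)/Abs(sin(u)), M = 0, N = -2*sin(u)^3/Abs(sin(u)), assemble
  H = (EN − 2FM + GL) / (2(EG − F²)) = -sin(u)/(2*Abs(sin(u))).
At (u, v) = (3*pi/5, pi/5): H = -1/2.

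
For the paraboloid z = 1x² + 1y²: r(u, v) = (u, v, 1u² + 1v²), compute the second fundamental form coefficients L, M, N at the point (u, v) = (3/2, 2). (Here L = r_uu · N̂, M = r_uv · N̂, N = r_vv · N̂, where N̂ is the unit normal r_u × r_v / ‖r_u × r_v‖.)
L = sqrt(26)/13;  M = 0;  N = sqrt(26)/13

Compute the unit normal N̂(u, v) = (-2*u/sqrt(4*u^2 + 4*v^2 + 1), -2*v/sqrt(4*u^2 + 4*v^2 + 1), 1/sqrt(4*u^2 + 4*v^2 + 1)), and the second partials r_uu, r_uv, r_vv. Take dot products:
  L(u, v) = r_uu · N̂ = 2/sqrt(4*u^2 + 4*v^2 + 1),
  M(u, v) = r_uv · N̂ = 0,
  N(u, v) = r_vv · N̂ = 2/sqrt(4*u^2 + 4*v^2 + 1).
Evaluating at (u, v) = (3/2, 2):
  L = sqrt(26)/13, M = 0, N = sqrt(26)/13.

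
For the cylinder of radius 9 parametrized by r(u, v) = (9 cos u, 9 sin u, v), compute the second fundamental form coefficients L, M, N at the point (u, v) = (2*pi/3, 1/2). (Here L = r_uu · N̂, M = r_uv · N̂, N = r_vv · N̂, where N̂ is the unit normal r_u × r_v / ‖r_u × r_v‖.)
L = -9;  M = 0;  N = 0

Compute the unit normal N̂(u, v) = (cos(u), sin(u), 0), and the second partials r_uu, r_uv, r_vv. Take dot products:
  L(u, v) = r_uu · N̂ = -9,
  M(u, v) = r_uv · N̂ = 0,
  N(u, v) = r_vv · N̂ = 0.
Evaluating at (u, v) = (2*pi/3, 1/2):
  L = -9, M = 0, N = 0.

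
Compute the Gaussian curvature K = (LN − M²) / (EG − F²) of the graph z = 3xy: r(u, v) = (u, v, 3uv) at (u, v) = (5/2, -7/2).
K = -36/112225

Coefficients of the first fundamental form: E = 9*v^2 + 1, F = 9*u*v, G = 9*u^2 + 1.
Coefficients of the second fundamental form: L = 0, M = 3/sqrt(9*u^2 + 9*v^2 + 1), N = 0.
Assemble K = (LN − M²)/(EG − F²) = -9/(81*u^4 + 162*u^2*v^2 + 18*u^2 + 81*v^4 + 18*v^2 + 1). At (u, v) = (5/2, -7/2): K = -36/112225.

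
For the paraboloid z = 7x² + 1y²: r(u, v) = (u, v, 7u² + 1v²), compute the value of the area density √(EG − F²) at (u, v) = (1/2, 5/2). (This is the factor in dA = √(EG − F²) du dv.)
√(EG − F²)|_{(1/2, 5/2)} = 5*sqrt(3)

E = 196*u^2 + 1, F = 28*u*v, G = 4*v^2 + 1, so EG − F² = 196*u^2 + 4*v^2 + 1. Taking the positive square root: √(EG − F²) = sqrt(196*u^2 + 4*v^2 + 1). At (u, v) = (1/2, 5/2): 5*sqrt(3).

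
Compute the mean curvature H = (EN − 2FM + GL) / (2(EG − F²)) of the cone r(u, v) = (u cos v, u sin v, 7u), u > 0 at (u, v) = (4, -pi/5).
H = 7*sqrt(2)/80

With E = 50, F = 0, G = u^2, L = 0, M = 0, N = 7*sqrt(2)*u^2/(10*Abs(u)), assemble
  H = (EN − 2FM + GL) / (2(EG − F²)) = 7*sqrt(2)/(20*Abs(u)).
At (u, v) = (4, -pi/5): H = 7*sqrt(2)/80.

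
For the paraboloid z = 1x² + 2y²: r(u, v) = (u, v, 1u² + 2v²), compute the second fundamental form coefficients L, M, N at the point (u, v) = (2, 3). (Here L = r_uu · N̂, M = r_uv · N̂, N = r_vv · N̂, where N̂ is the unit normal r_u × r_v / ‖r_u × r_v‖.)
L = 2*sqrt(161)/161;  M = 0;  N = 4*sqrt(161)/161

Compute the unit normal N̂(u, v) = (-2*u/sqrt(4*u^2 + 16*v^2 + 1), -4*v/sqrt(4*u^2 + 16*v^2 + 1), 1/sqrt(4*u^2 + 16*v^2 + 1)), and the second partials r_uu, r_uv, r_vv. Take dot products:
  L(u, v) = r_uu · N̂ = 2/sqrt(4*u^2 + 16*v^2 + 1),
  M(u, v) = r_uv · N̂ = 0,
  N(u, v) = r_vv · N̂ = 4/sqrt(4*u^2 + 16*v^2 + 1).
Evaluating at (u, v) = (2, 3):
  L = 2*sqrt(161)/161, M = 0, N = 4*sqrt(161)/161.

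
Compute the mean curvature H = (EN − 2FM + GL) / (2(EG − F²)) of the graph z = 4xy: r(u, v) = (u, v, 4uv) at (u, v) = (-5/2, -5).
H = -800*sqrt(501)/251001

With E = 16*v^2 + 1, F = 16*u*v, G = 16*u^2 + 1, L = 0, M = 4/sqrt(16*u^2 + 16*v^2 + 1), N = 0, assemble
  H = (EN − 2FM + GL) / (2(EG − F²)) = -64*u*v/(16*u^2 + 16*v^2 + 1)^(3/2).
At (u, v) = (-5/2, -5): H = -800*sqrt(501)/251001.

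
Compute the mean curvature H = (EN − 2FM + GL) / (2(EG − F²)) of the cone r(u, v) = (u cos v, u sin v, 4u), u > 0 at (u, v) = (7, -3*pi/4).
H = 2*sqrt(17)/119

With E = 17, F = 0, G = u^2, L = 0, M = 0, N = 4*sqrt(17)*u^2/(17*Abs(u)), assemble
  H = (EN − 2FM + GL) / (2(EG − F²)) = 2*sqrt(17)/(17*Abs(u)).
At (u, v) = (7, -3*pi/4): H = 2*sqrt(17)/119.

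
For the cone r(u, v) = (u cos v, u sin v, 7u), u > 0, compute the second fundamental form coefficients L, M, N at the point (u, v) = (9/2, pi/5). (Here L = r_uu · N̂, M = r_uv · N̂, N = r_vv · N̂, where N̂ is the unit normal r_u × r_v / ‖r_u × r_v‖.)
L = 0;  M = 0;  N = 63*sqrt(2)/20

Compute the unit normal N̂(u, v) = (-7*sqrt(2)*u*cos(v)/(10*Abs(u)), -7*sqrt(2)*u*sin(v)/(10*Abs(u)), sqrt(2)*u/(10*Abs(u))), and the second partials r_uu, r_uv, r_vv. Take dot products:
  L(u, v) = r_uu · N̂ = 0,
  M(u, v) = r_uv · N̂ = 0,
  N(u, v) = r_vv · N̂ = 7*sqrt(2)*u^2/(10*Abs(u)).
Evaluating at (u, v) = (9/2, pi/5):
  L = 0, M = 0, N = 63*sqrt(2)/20.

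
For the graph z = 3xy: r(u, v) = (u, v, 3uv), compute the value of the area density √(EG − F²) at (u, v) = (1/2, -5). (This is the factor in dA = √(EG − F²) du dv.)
√(EG − F²)|_{(1/2, -5)} = sqrt(913)/2

E = 9*v^2 + 1, F = 9*u*v, G = 9*u^2 + 1, so EG − F² = 9*u^2 + 9*v^2 + 1. Taking the positive square root: √(EG − F²) = sqrt(9*u^2 + 9*v^2 + 1). At (u, v) = (1/2, -5): sqrt(913)/2.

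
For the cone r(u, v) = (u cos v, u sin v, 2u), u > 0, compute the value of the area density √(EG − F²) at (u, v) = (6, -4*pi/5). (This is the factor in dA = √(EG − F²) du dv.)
√(EG − F²)|_{(6, -4*pi/5)} = 6*sqrt(5)

E = 5, F = 0, G = u^2, so EG − F² = 5*u^2. Taking the positive square root: √(EG − F²) = sqrt(5)*Abs(u). At (u, v) = (6, -4*pi/5): 6*sqrt(5).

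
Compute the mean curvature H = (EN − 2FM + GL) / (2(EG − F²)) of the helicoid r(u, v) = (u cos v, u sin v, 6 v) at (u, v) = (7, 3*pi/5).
H = 0

With E = 1, F = 0, G = u^2 + 36, L = 0, M = -6/sqrt(u^2 + 36), N = 0, assemble
  H = (EN − 2FM + GL) / (2(EG − F²)) = 0.
At (u, v) = (7, 3*pi/5): H = 0.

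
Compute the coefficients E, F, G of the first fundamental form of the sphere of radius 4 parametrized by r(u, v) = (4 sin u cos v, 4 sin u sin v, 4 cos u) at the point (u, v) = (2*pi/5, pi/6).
E = 16;  F = 0;  G = 2*sqrt(5) + 10

Partials: r_u = (4*cos(u)*cos(v), 4*sin(v)*cos(u), -4*sin(u)), r_v = (-4*sin(u)*sin(v), 4*sin(u)*cos(v), 0). As functions of (u, v):
  E = r_u · r_u = 16,
  F = r_u · r_v = 0,
  G = r_v · r_v = 16*sin(u)^2.
Evaluating at (u, v) = (2*pi/5, pi/6): E = 16, F = 0, G = 2*sqrt(5) + 10.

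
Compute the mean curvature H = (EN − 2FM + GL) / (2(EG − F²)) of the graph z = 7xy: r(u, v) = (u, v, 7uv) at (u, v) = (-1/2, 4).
H = 5488*sqrt(3189)/10169721

With E = 49*v^2 + 1, F = 49*u*v, G = 49*u^2 + 1, L = 0, M = 7/sqrt(49*u^2 + 49*v^2 + 1), N = 0, assemble
  H = (EN − 2FM + GL) / (2(EG − F²)) = -343*u*v/(49*u^2 + 49*v^2 + 1)^(3/2).
At (u, v) = (-1/2, 4): H = 5488*sqrt(3189)/10169721.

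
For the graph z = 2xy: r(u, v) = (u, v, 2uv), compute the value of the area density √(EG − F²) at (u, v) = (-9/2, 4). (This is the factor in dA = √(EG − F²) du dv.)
√(EG − F²)|_{(-9/2, 4)} = sqrt(146)

E = 4*v^2 + 1, F = 4*u*v, G = 4*u^2 + 1, so EG − F² = 4*u^2 + 4*v^2 + 1. Taking the positive square root: √(EG − F²) = sqrt(4*u^2 + 4*v^2 + 1). At (u, v) = (-9/2, 4): sqrt(146).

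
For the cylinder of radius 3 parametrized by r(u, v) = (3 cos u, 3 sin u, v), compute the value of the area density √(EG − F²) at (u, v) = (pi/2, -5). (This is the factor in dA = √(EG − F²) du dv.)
√(EG − F²)|_{(pi/2, -5)} = 3

E = 9, F = 0, G = 1, so EG − F² = 9. Taking the positive square root: √(EG − F²) = 3. At (u, v) = (pi/2, -5): 3.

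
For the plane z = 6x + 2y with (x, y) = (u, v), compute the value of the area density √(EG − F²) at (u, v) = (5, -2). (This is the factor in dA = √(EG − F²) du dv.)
√(EG − F²)|_{(5, -2)} = sqrt(41)

E = 37, F = 12, G = 5, so EG − F² = 41. Taking the positive square root: √(EG − F²) = sqrt(41). At (u, v) = (5, -2): sqrt(41).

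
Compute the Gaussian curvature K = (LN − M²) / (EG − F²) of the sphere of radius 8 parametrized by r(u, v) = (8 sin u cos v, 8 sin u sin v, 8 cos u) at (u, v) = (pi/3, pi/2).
K = 1/64

Coefficients of the first fundamental form: E = 64, F = 0, G = 64*sin(u)^2.
Coefficients of the second fundamental form: L = -8*sin(u)/Abs(sin(u)), M = 0, N = -8*sin(u)^3/Abs(sin(u)).
Assemble K = (LN − M²)/(EG − F²) = 1/64. At (u, v) = (pi/3, pi/2): K = 1/64.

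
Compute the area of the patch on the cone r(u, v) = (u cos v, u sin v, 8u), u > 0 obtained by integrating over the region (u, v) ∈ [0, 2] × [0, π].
Area = 2*sqrt(65)*pi

Area = ∫∫ √(EG − F²) du dv with √(EG − F²) = sqrt(65)*Abs(u). Integrating over [0, 2] × [0, π] gives 2*sqrt(65)*pi.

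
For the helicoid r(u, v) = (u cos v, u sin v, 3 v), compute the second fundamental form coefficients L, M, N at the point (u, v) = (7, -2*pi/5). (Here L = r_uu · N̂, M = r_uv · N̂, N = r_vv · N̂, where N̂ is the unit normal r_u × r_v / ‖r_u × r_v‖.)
L = 0;  M = -3*sqrt(58)/58;  N = 0

Compute the unit normal N̂(u, v) = (3*sin(v)/sqrt(u^2 + 9), -3*cos(v)/sqrt(u^2 + 9), u/sqrt(u^2 + 9)), and the second partials r_uu, r_uv, r_vv. Take dot products:
  L(u, v) = r_uu · N̂ = 0,
  M(u, v) = r_uv · N̂ = -3/sqrt(u^2 + 9),
  N(u, v) = r_vv · N̂ = 0.
Evaluating at (u, v) = (7, -2*pi/5):
  L = 0, M = -3*sqrt(58)/58, N = 0.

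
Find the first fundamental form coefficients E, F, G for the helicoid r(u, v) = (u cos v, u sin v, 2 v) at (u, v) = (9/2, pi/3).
E = 1;  F = 0;  G = 97/4

Partials: r_u = (cos(v), sin(v), 0), r_v = (-u*sin(v), u*cos(v), 2). As functions of (u, v):
  E = r_u · r_u = 1,
  F = r_u · r_v = 0,
  G = r_v · r_v = u^2 + 4.
Evaluating at (u, v) = (9/2, pi/3): E = 1, F = 0, G = 97/4.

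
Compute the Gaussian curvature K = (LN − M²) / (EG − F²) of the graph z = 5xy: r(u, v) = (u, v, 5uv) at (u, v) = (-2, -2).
K = -25/40401

Coefficients of the first fundamental form: E = 25*v^2 + 1, F = 25*u*v, G = 25*u^2 + 1.
Coefficients of the second fundamental form: L = 0, M = 5/sqrt(25*u^2 + 25*v^2 + 1), N = 0.
Assemble K = (LN − M²)/(EG − F²) = -25/(625*u^4 + 1250*u^2*v^2 + 50*u^2 + 625*v^4 + 50*v^2 + 1). At (u, v) = (-2, -2): K = -25/40401.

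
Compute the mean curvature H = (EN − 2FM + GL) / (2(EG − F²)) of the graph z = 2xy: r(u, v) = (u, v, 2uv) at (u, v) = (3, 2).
H = -48*sqrt(53)/2809

With E = 4*v^2 + 1, F = 4*u*v, G = 4*u^2 + 1, L = 0, M = 2/sqrt(4*u^2 + 4*v^2 + 1), N = 0, assemble
  H = (EN − 2FM + GL) / (2(EG − F²)) = -8*u*v/(4*u^2 + 4*v^2 + 1)^(3/2).
At (u, v) = (3, 2): H = -48*sqrt(53)/2809.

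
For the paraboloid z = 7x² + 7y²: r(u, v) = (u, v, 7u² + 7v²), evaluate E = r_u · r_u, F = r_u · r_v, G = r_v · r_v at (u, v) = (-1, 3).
E = 197;  F = -588;  G = 1765

Partials: r_u = (1, 0, 14*u), r_v = (0, 1, 14*v). As functions of (u, v):
  E = r_u · r_u = 196*u^2 + 1,
  F = r_u · r_v = 196*u*v,
  G = r_v · r_v = 196*v^2 + 1.
Evaluating at (u, v) = (-1, 3): E = 197, F = -588, G = 1765.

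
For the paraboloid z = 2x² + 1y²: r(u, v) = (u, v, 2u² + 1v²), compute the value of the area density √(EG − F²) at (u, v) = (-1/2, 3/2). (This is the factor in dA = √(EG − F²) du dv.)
√(EG − F²)|_{(-1/2, 3/2)} = sqrt(14)

E = 16*u^2 + 1, F = 8*u*v, G = 4*v^2 + 1, so EG − F² = 16*u^2 + 4*v^2 + 1. Taking the positive square root: √(EG − F²) = sqrt(16*u^2 + 4*v^2 + 1). At (u, v) = (-1/2, 3/2): sqrt(14).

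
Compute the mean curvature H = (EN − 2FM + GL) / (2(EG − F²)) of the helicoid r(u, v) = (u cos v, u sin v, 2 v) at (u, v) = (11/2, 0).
H = 0

With E = 1, F = 0, G = u^2 + 4, L = 0, M = -2/sqrt(u^2 + 4), N = 0, assemble
  H = (EN − 2FM + GL) / (2(EG − F²)) = 0.
At (u, v) = (11/2, 0): H = 0.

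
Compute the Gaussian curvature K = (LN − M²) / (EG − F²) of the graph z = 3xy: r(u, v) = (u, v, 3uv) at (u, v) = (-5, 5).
K = -9/203401

Coefficients of the first fundamental form: E = 9*v^2 + 1, F = 9*u*v, G = 9*u^2 + 1.
Coefficients of the second fundamental form: L = 0, M = 3/sqrt(9*u^2 + 9*v^2 + 1), N = 0.
Assemble K = (LN − M²)/(EG − F²) = -9/(81*u^4 + 162*u^2*v^2 + 18*u^2 + 81*v^4 + 18*v^2 + 1). At (u, v) = (-5, 5): K = -9/203401.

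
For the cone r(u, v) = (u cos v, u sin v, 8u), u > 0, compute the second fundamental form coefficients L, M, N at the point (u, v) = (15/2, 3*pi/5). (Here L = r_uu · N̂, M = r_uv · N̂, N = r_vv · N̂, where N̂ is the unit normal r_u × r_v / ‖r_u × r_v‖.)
L = 0;  M = 0;  N = 12*sqrt(65)/13

Compute the unit normal N̂(u, v) = (-8*sqrt(65)*u*cos(v)/(65*Abs(u)), -8*sqrt(65)*u*sin(v)/(65*Abs(u)), sqrt(65)*u/(65*Abs(u))), and the second partials r_uu, r_uv, r_vv. Take dot products:
  L(u, v) = r_uu · N̂ = 0,
  M(u, v) = r_uv · N̂ = 0,
  N(u, v) = r_vv · N̂ = 8*sqrt(65)*u^2/(65*Abs(u)).
Evaluating at (u, v) = (15/2, 3*pi/5):
  L = 0, M = 0, N = 12*sqrt(65)/13.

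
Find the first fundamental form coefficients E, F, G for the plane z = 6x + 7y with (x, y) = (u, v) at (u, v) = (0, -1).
E = 37;  F = 42;  G = 50

Partials: r_u = (1, 0, 6), r_v = (0, 1, 7). As functions of (u, v):
  E = r_u · r_u = 37,
  F = r_u · r_v = 42,
  G = r_v · r_v = 50.
Evaluating at (u, v) = (0, -1): E = 37, F = 42, G = 50.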